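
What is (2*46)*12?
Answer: 1104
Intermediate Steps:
(2*46)*12 = 92*12 = 1104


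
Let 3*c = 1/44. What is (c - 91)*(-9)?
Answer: 36033/44 ≈ 818.93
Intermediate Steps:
c = 1/132 (c = (⅓)/44 = (⅓)*(1/44) = 1/132 ≈ 0.0075758)
(c - 91)*(-9) = (1/132 - 91)*(-9) = -12011/132*(-9) = 36033/44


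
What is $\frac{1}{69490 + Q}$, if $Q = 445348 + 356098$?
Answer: $\frac{1}{870936} \approx 1.1482 \cdot 10^{-6}$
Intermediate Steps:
$Q = 801446$
$\frac{1}{69490 + Q} = \frac{1}{69490 + 801446} = \frac{1}{870936}$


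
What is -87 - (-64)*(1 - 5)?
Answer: -343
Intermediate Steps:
-87 - (-64)*(1 - 5) = -87 - (-64)*(-4) = -87 - 32*8 = -87 - 256 = -343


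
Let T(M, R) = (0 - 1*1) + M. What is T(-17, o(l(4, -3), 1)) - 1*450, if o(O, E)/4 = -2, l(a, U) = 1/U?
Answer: -468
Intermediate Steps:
o(O, E) = -8 (o(O, E) = 4*(-2) = -8)
T(M, R) = -1 + M (T(M, R) = (0 - 1) + M = -1 + M)
T(-17, o(l(4, -3), 1)) - 1*450 = (-1 - 17) - 1*450 = -18 - 450 = -468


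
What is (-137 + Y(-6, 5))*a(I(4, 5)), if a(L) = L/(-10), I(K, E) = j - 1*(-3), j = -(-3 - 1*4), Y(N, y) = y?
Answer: 132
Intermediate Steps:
j = 7 (j = -(-3 - 4) = -1*(-7) = 7)
I(K, E) = 10 (I(K, E) = 7 - 1*(-3) = 7 + 3 = 10)
a(L) = -L/10 (a(L) = L*(-⅒) = -L/10)
(-137 + Y(-6, 5))*a(I(4, 5)) = (-137 + 5)*(-⅒*10) = -132*(-1) = 132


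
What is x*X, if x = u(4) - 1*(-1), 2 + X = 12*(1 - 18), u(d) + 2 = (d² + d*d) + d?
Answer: -7210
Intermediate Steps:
u(d) = -2 + d + 2*d² (u(d) = -2 + ((d² + d*d) + d) = -2 + ((d² + d²) + d) = -2 + (2*d² + d) = -2 + (d + 2*d²) = -2 + d + 2*d²)
X = -206 (X = -2 + 12*(1 - 18) = -2 + 12*(-17) = -2 - 204 = -206)
x = 35 (x = (-2 + 4 + 2*4²) - 1*(-1) = (-2 + 4 + 2*16) + 1 = (-2 + 4 + 32) + 1 = 34 + 1 = 35)
x*X = 35*(-206) = -7210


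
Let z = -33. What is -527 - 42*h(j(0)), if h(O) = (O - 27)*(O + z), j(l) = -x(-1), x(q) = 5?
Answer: -51599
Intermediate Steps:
j(l) = -5 (j(l) = -1*5 = -5)
h(O) = (-33 + O)*(-27 + O) (h(O) = (O - 27)*(O - 33) = (-27 + O)*(-33 + O) = (-33 + O)*(-27 + O))
-527 - 42*h(j(0)) = -527 - 42*(891 + (-5)² - 60*(-5)) = -527 - 42*(891 + 25 + 300) = -527 - 42*1216 = -527 - 51072 = -51599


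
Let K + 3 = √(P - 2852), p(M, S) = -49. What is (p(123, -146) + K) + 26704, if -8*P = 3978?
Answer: 26652 + I*√13397/2 ≈ 26652.0 + 57.873*I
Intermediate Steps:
P = -1989/4 (P = -⅛*3978 = -1989/4 ≈ -497.25)
K = -3 + I*√13397/2 (K = -3 + √(-1989/4 - 2852) = -3 + √(-13397/4) = -3 + I*√13397/2 ≈ -3.0 + 57.873*I)
(p(123, -146) + K) + 26704 = (-49 + (-3 + I*√13397/2)) + 26704 = (-52 + I*√13397/2) + 26704 = 26652 + I*√13397/2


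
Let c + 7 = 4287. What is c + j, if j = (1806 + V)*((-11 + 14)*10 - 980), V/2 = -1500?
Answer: 1138580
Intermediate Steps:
c = 4280 (c = -7 + 4287 = 4280)
V = -3000 (V = 2*(-1500) = -3000)
j = 1134300 (j = (1806 - 3000)*((-11 + 14)*10 - 980) = -1194*(3*10 - 980) = -1194*(30 - 980) = -1194*(-950) = 1134300)
c + j = 4280 + 1134300 = 1138580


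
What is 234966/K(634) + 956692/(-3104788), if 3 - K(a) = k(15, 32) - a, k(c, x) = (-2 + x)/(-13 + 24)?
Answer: 2004510237301/5415526469 ≈ 370.14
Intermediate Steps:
k(c, x) = -2/11 + x/11 (k(c, x) = (-2 + x)/11 = (-2 + x)*(1/11) = -2/11 + x/11)
K(a) = 3/11 + a (K(a) = 3 - ((-2/11 + (1/11)*32) - a) = 3 - ((-2/11 + 32/11) - a) = 3 - (30/11 - a) = 3 + (-30/11 + a) = 3/11 + a)
234966/K(634) + 956692/(-3104788) = 234966/(3/11 + 634) + 956692/(-3104788) = 234966/(6977/11) + 956692*(-1/3104788) = 234966*(11/6977) - 239173/776197 = 2584626/6977 - 239173/776197 = 2004510237301/5415526469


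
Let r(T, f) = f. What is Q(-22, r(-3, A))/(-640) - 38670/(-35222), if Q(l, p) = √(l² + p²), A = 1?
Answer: 19335/17611 - √485/640 ≈ 1.0635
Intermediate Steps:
Q(-22, r(-3, A))/(-640) - 38670/(-35222) = √((-22)² + 1²)/(-640) - 38670/(-35222) = √(484 + 1)*(-1/640) - 38670*(-1/35222) = √485*(-1/640) + 19335/17611 = -√485/640 + 19335/17611 = 19335/17611 - √485/640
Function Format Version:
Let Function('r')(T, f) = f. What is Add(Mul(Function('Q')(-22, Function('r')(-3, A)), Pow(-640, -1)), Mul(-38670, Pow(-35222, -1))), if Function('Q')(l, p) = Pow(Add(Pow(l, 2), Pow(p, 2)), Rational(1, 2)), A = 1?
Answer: Add(Rational(19335, 17611), Mul(Rational(-1, 640), Pow(485, Rational(1, 2)))) ≈ 1.0635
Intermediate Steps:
Add(Mul(Function('Q')(-22, Function('r')(-3, A)), Pow(-640, -1)), Mul(-38670, Pow(-35222, -1))) = Add(Mul(Pow(Add(Pow(-22, 2), Pow(1, 2)), Rational(1, 2)), Pow(-640, -1)), Mul(-38670, Pow(-35222, -1))) = Add(Mul(Pow(Add(484, 1), Rational(1, 2)), Rational(-1, 640)), Mul(-38670, Rational(-1, 35222))) = Add(Mul(Pow(485, Rational(1, 2)), Rational(-1, 640)), Rational(19335, 17611)) = Add(Mul(Rational(-1, 640), Pow(485, Rational(1, 2))), Rational(19335, 17611)) = Add(Rational(19335, 17611), Mul(Rational(-1, 640), Pow(485, Rational(1, 2))))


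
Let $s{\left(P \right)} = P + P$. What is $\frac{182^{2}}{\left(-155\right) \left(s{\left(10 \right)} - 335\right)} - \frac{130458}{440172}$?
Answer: $\frac{65163853}{170566650} \approx 0.38204$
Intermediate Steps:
$s{\left(P \right)} = 2 P$
$\frac{182^{2}}{\left(-155\right) \left(s{\left(10 \right)} - 335\right)} - \frac{130458}{440172} = \frac{182^{2}}{\left(-155\right) \left(2 \cdot 10 - 335\right)} - \frac{130458}{440172} = \frac{33124}{\left(-155\right) \left(20 - 335\right)} - \frac{21743}{73362} = \frac{33124}{\left(-155\right) \left(-315\right)} - \frac{21743}{73362} = \frac{33124}{48825} - \frac{21743}{73362} = 33124 \cdot \frac{1}{48825} - \frac{21743}{73362} = \frac{4732}{6975} - \frac{21743}{73362} = \frac{65163853}{170566650}$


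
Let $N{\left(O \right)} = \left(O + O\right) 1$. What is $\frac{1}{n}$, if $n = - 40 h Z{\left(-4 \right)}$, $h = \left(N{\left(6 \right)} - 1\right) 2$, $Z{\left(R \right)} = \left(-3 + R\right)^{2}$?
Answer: $- \frac{1}{43120} \approx -2.3191 \cdot 10^{-5}$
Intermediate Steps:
$N{\left(O \right)} = 2 O$ ($N{\left(O \right)} = 2 O 1 = 2 O$)
$h = 22$ ($h = \left(2 \cdot 6 - 1\right) 2 = \left(12 - 1\right) 2 = 11 \cdot 2 = 22$)
$n = -43120$ ($n = \left(-40\right) 22 \left(-3 - 4\right)^{2} = - 880 \left(-7\right)^{2} = \left(-880\right) 49 = -43120$)
$\frac{1}{n} = \frac{1}{-43120} = - \frac{1}{43120}$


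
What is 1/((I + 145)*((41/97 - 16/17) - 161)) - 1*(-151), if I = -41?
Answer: 4182664527/27699776 ≈ 151.00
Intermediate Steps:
1/((I + 145)*((41/97 - 16/17) - 161)) - 1*(-151) = 1/((-41 + 145)*((41/97 - 16/17) - 161)) - 1*(-151) = 1/(104*((41*(1/97) - 16*1/17) - 161)) + 151 = 1/(104*((41/97 - 16/17) - 161)) + 151 = 1/(104*(-855/1649 - 161)) + 151 = 1/(104*(-266344/1649)) + 151 = 1/(-27699776/1649) + 151 = -1649/27699776 + 151 = 4182664527/27699776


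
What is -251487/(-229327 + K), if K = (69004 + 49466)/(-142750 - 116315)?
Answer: 4343431977/3960714515 ≈ 1.0966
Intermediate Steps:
K = -7898/17271 (K = 118470/(-259065) = 118470*(-1/259065) = -7898/17271 ≈ -0.45730)
-251487/(-229327 + K) = -251487/(-229327 - 7898/17271) = -251487/(-3960714515/17271) = -251487*(-17271/3960714515) = 4343431977/3960714515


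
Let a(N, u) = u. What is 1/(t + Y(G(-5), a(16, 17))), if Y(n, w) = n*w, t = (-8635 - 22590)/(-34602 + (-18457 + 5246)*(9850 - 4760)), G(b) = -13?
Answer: -67278592/14868537607 ≈ -0.0045249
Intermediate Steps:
t = 31225/67278592 (t = -31225/(-34602 - 13211*5090) = -31225/(-34602 - 67243990) = -31225/(-67278592) = -31225*(-1/67278592) = 31225/67278592 ≈ 0.00046411)
1/(t + Y(G(-5), a(16, 17))) = 1/(31225/67278592 - 13*17) = 1/(31225/67278592 - 221) = 1/(-14868537607/67278592) = -67278592/14868537607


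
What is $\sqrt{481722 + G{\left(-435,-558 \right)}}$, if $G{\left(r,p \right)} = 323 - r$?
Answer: $4 \sqrt{30155} \approx 694.61$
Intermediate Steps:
$\sqrt{481722 + G{\left(-435,-558 \right)}} = \sqrt{481722 + \left(323 - -435\right)} = \sqrt{481722 + \left(323 + 435\right)} = \sqrt{481722 + 758} = \sqrt{482480} = 4 \sqrt{30155}$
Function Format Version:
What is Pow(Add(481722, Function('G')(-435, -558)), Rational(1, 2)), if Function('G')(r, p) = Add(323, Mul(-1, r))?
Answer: Mul(4, Pow(30155, Rational(1, 2))) ≈ 694.61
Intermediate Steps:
Pow(Add(481722, Function('G')(-435, -558)), Rational(1, 2)) = Pow(Add(481722, Add(323, Mul(-1, -435))), Rational(1, 2)) = Pow(Add(481722, Add(323, 435)), Rational(1, 2)) = Pow(Add(481722, 758), Rational(1, 2)) = Pow(482480, Rational(1, 2)) = Mul(4, Pow(30155, Rational(1, 2)))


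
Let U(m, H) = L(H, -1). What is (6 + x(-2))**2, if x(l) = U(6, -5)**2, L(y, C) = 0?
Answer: 36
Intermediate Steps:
U(m, H) = 0
x(l) = 0 (x(l) = 0**2 = 0)
(6 + x(-2))**2 = (6 + 0)**2 = 6**2 = 36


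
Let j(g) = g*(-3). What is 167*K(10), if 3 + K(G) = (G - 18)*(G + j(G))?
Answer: 26219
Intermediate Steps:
j(g) = -3*g
K(G) = -3 - 2*G*(-18 + G) (K(G) = -3 + (G - 18)*(G - 3*G) = -3 + (-18 + G)*(-2*G) = -3 - 2*G*(-18 + G))
167*K(10) = 167*(-3 - 2*10**2 + 36*10) = 167*(-3 - 2*100 + 360) = 167*(-3 - 200 + 360) = 167*157 = 26219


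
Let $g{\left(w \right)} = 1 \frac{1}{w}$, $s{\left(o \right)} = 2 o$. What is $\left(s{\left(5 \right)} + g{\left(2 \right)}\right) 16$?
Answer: $168$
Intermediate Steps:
$g{\left(w \right)} = \frac{1}{w}$
$\left(s{\left(5 \right)} + g{\left(2 \right)}\right) 16 = \left(2 \cdot 5 + \frac{1}{2}\right) 16 = \left(10 + \frac{1}{2}\right) 16 = \frac{21}{2} \cdot 16 = 168$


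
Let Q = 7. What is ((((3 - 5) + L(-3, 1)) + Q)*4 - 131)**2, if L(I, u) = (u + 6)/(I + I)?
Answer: 120409/9 ≈ 13379.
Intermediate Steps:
L(I, u) = (6 + u)/(2*I) (L(I, u) = (6 + u)/((2*I)) = (6 + u)*(1/(2*I)) = (6 + u)/(2*I))
((((3 - 5) + L(-3, 1)) + Q)*4 - 131)**2 = ((((3 - 5) + (1/2)*(6 + 1)/(-3)) + 7)*4 - 131)**2 = (((-2 + (1/2)*(-1/3)*7) + 7)*4 - 131)**2 = (((-2 - 7/6) + 7)*4 - 131)**2 = ((-19/6 + 7)*4 - 131)**2 = ((23/6)*4 - 131)**2 = (46/3 - 131)**2 = (-347/3)**2 = 120409/9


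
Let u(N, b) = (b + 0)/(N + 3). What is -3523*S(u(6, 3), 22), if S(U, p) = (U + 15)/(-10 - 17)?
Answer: 162058/81 ≈ 2000.7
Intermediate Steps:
u(N, b) = b/(3 + N)
S(U, p) = -5/9 - U/27 (S(U, p) = (15 + U)/(-27) = (15 + U)*(-1/27) = -5/9 - U/27)
-3523*S(u(6, 3), 22) = -3523*(-5/9 - 1/(9*(3 + 6))) = -3523*(-5/9 - 1/(9*9)) = -3523*(-5/9 - 1/27*⅓) = -3523*(-5/9 - 1/81) = -3523*(-46/81) = 162058/81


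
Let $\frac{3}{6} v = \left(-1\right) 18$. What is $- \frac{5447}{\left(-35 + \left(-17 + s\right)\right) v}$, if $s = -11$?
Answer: $- \frac{5447}{2268} \approx -2.4017$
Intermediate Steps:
$v = -36$ ($v = 2 \left(\left(-1\right) 18\right) = 2 \left(-18\right) = -36$)
$- \frac{5447}{\left(-35 + \left(-17 + s\right)\right) v} = - \frac{5447}{\left(-35 - 28\right) \left(-36\right)} = - \frac{5447}{\left(-63\right) \left(-36\right)} = - \frac{5447}{2268}$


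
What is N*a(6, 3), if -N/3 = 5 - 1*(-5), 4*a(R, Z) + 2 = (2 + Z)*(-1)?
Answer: 105/2 ≈ 52.500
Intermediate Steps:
a(R, Z) = -1 - Z/4 (a(R, Z) = -½ + ((2 + Z)*(-1))/4 = -½ + (-2 - Z)/4 = -½ + (-½ - Z/4) = -1 - Z/4)
N = -30 (N = -3*(5 - 1*(-5)) = -3*(5 + 5) = -3*10 = -30)
N*a(6, 3) = -30*(-1 - ¼*3) = -30*(-1 - ¾) = -30*(-7/4) = 105/2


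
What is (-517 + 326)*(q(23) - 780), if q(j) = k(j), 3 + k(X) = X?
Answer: 145160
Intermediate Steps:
k(X) = -3 + X
q(j) = -3 + j
(-517 + 326)*(q(23) - 780) = (-517 + 326)*((-3 + 23) - 780) = -191*(20 - 780) = -191*(-760) = 145160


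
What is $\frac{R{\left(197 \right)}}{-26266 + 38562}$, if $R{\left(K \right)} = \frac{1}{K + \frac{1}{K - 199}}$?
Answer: $\frac{1}{2416164} \approx 4.1388 \cdot 10^{-7}$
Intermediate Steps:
$R{\left(K \right)} = \frac{1}{K + \frac{1}{-199 + K}}$
$\frac{R{\left(197 \right)}}{-26266 + 38562} = \frac{\frac{1}{1 + 197^{2} - 39203} \left(-199 + 197\right)}{-26266 + 38562} = \frac{\frac{1}{1 + 38809 - 39203} \left(-2\right)}{12296} = \frac{1}{-393} \left(-2\right) \frac{1}{12296} = \left(- \frac{1}{393}\right) \left(-2\right) \frac{1}{12296} = \frac{2}{393} \cdot \frac{1}{12296} = \frac{1}{2416164}$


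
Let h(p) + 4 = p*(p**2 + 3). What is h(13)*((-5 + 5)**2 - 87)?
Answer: -194184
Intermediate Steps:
h(p) = -4 + p*(3 + p**2) (h(p) = -4 + p*(p**2 + 3) = -4 + p*(3 + p**2))
h(13)*((-5 + 5)**2 - 87) = (-4 + 13**3 + 3*13)*((-5 + 5)**2 - 87) = (-4 + 2197 + 39)*(0**2 - 87) = 2232*(0 - 87) = 2232*(-87) = -194184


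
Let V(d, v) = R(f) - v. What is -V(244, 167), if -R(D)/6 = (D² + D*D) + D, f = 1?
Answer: 185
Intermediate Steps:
R(D) = -12*D² - 6*D (R(D) = -6*((D² + D*D) + D) = -6*((D² + D²) + D) = -6*(2*D² + D) = -6*(D + 2*D²) = -12*D² - 6*D)
V(d, v) = -18 - v (V(d, v) = -6*1*(1 + 2*1) - v = -6*1*(1 + 2) - v = -6*1*3 - v = -18 - v)
-V(244, 167) = -(-18 - 1*167) = -(-18 - 167) = -1*(-185) = 185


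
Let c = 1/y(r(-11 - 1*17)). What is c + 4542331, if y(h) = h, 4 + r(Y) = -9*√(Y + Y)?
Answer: 5169172677/1138 + 9*I*√14/2276 ≈ 4.5423e+6 + 0.014796*I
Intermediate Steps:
r(Y) = -4 - 9*√2*√Y (r(Y) = -4 - 9*√(Y + Y) = -4 - 9*√2*√Y)
c = 1/(-4 - 18*I*√14) (c = 1/(-4 - 9*√2*√(-11 - 1*17)) = 1/(-4 - 9*√2*√(-11 - 17)) = 1/(-4 - 9*√2*√(-28)) = 1/(-4 - 9*√2*2*I*√7) = 1/(-4 - 18*I*√14) ≈ -0.00087873 + 0.014796*I)
c + 4542331 = I/(2*(-2*I + 9*√14)) + 4542331 = 4542331 + I/(2*(-2*I + 9*√14))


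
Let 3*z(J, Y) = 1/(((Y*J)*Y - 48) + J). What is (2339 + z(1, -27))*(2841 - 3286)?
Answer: -2129589775/2046 ≈ -1.0409e+6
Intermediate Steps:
z(J, Y) = 1/(3*(-48 + J + J*Y²)) (z(J, Y) = 1/(3*(((Y*J)*Y - 48) + J)) = 1/(3*(((J*Y)*Y - 48) + J)) = 1/(3*((J*Y² - 48) + J)) = 1/(3*((-48 + J*Y²) + J)) = 1/(3*(-48 + J + J*Y²)))
(2339 + z(1, -27))*(2841 - 3286) = (2339 + 1/(3*(-48 + 1 + 1*(-27)²)))*(2841 - 3286) = (2339 + 1/(3*(-48 + 1 + 1*729)))*(-445) = (2339 + 1/(3*(-48 + 1 + 729)))*(-445) = (2339 + (⅓)/682)*(-445) = (2339 + (⅓)*(1/682))*(-445) = (2339 + 1/2046)*(-445) = (4785595/2046)*(-445) = -2129589775/2046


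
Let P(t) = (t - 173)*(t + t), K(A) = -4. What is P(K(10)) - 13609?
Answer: -12193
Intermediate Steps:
P(t) = 2*t*(-173 + t) (P(t) = (-173 + t)*(2*t) = 2*t*(-173 + t))
P(K(10)) - 13609 = 2*(-4)*(-173 - 4) - 13609 = 2*(-4)*(-177) - 13609 = 1416 - 13609 = -12193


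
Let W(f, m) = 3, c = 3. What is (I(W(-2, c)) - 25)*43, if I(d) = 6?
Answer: -817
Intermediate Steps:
(I(W(-2, c)) - 25)*43 = (6 - 25)*43 = -19*43 = -817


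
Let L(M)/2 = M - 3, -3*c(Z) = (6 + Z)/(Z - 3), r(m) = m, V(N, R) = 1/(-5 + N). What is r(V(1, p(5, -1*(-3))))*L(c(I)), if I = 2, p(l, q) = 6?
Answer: ⅙ ≈ 0.16667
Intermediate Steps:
c(Z) = -(6 + Z)/(3*(-3 + Z)) (c(Z) = -(6 + Z)/(3*(Z - 3)) = -(6 + Z)/(3*(-3 + Z)))
L(M) = -6 + 2*M (L(M) = 2*(M - 3) = 2*(-3 + M) = -6 + 2*M)
r(V(1, p(5, -1*(-3))))*L(c(I)) = (-6 + 2*((-6 - 1*2)/(3*(-3 + 2))))/(-5 + 1) = (-6 + 2*((⅓)*(-6 - 2)/(-1)))/(-4) = -(-6 + 2*((⅓)*(-1)*(-8)))/4 = -(-6 + 2*(8/3))/4 = -(-6 + 16/3)/4 = -¼*(-⅔) = ⅙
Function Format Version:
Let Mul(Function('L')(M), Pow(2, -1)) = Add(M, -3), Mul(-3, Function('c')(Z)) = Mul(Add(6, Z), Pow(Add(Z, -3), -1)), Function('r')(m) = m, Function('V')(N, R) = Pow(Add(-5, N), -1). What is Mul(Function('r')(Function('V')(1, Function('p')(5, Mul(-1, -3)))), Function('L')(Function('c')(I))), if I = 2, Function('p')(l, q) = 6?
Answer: Rational(1, 6) ≈ 0.16667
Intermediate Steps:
Function('c')(Z) = Mul(Rational(-1, 3), Pow(Add(-3, Z), -1), Add(6, Z)) (Function('c')(Z) = Mul(Rational(-1, 3), Mul(Add(6, Z), Pow(Add(Z, -3), -1))) = Mul(Rational(-1, 3), Mul(Add(6, Z), Pow(Add(-3, Z), -1))) = Mul(Rational(-1, 3), Mul(Pow(Add(-3, Z), -1), Add(6, Z))) = Mul(Rational(-1, 3), Pow(Add(-3, Z), -1), Add(6, Z)))
Function('L')(M) = Add(-6, Mul(2, M)) (Function('L')(M) = Mul(2, Add(M, -3)) = Mul(2, Add(-3, M)) = Add(-6, Mul(2, M)))
Mul(Function('r')(Function('V')(1, Function('p')(5, Mul(-1, -3)))), Function('L')(Function('c')(I))) = Mul(Pow(Add(-5, 1), -1), Add(-6, Mul(2, Mul(Rational(1, 3), Pow(Add(-3, 2), -1), Add(-6, Mul(-1, 2)))))) = Mul(Pow(-4, -1), Add(-6, Mul(2, Mul(Rational(1, 3), Pow(-1, -1), Add(-6, -2))))) = Mul(Rational(-1, 4), Add(-6, Mul(2, Mul(Rational(1, 3), -1, -8)))) = Mul(Rational(-1, 4), Add(-6, Mul(2, Rational(8, 3)))) = Mul(Rational(-1, 4), Add(-6, Rational(16, 3))) = Mul(Rational(-1, 4), Rational(-2, 3)) = Rational(1, 6)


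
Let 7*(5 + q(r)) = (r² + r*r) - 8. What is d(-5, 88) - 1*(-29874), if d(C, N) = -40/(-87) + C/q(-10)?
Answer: 408052201/13659 ≈ 29874.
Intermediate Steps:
q(r) = -43/7 + 2*r²/7 (q(r) = -5 + ((r² + r*r) - 8)/7 = -5 + ((r² + r²) - 8)/7 = -5 + (2*r² - 8)/7 = -5 + (-8 + 2*r²)/7 = -5 + (-8/7 + 2*r²/7) = -43/7 + 2*r²/7)
d(C, N) = 40/87 + 7*C/157 (d(C, N) = -40/(-87) + C/(-43/7 + (2/7)*(-10)²) = -40*(-1/87) + C/(-43/7 + (2/7)*100) = 40/87 + C/(-43/7 + 200/7) = 40/87 + C/(157/7) = 40/87 + C*(7/157) = 40/87 + 7*C/157)
d(-5, 88) - 1*(-29874) = (40/87 + (7/157)*(-5)) - 1*(-29874) = (40/87 - 35/157) + 29874 = 3235/13659 + 29874 = 408052201/13659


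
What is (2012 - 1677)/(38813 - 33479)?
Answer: 335/5334 ≈ 0.062805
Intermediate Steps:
(2012 - 1677)/(38813 - 33479) = 335/5334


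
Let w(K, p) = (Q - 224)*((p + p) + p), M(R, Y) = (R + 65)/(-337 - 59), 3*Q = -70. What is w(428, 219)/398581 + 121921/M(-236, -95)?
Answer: 2138194252982/7573039 ≈ 2.8234e+5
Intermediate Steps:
Q = -70/3 (Q = (⅓)*(-70) = -70/3 ≈ -23.333)
M(R, Y) = -65/396 - R/396 (M(R, Y) = (65 + R)/(-396) = (65 + R)*(-1/396) = -65/396 - R/396)
w(K, p) = -742*p (w(K, p) = (-70/3 - 224)*((p + p) + p) = -742*(2*p + p)/3 = -742*p)
w(428, 219)/398581 + 121921/M(-236, -95) = -742*219/398581 + 121921/(-65/396 - 1/396*(-236)) = -162498*1/398581 + 121921/(-65/396 + 59/99) = -162498/398581 + 121921/(19/44) = -162498/398581 + 121921*(44/19) = -162498/398581 + 5364524/19 = 2138194252982/7573039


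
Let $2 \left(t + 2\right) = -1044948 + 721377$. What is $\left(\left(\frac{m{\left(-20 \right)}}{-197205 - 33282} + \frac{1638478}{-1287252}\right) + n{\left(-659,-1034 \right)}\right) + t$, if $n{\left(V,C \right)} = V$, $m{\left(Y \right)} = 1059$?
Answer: $- \frac{4016451603471785}{24724570977} \approx -1.6245 \cdot 10^{5}$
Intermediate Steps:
$t = - \frac{323575}{2}$ ($t = -2 + \frac{-1044948 + 721377}{2} = -2 + \frac{1}{2} \left(-323571\right) = -2 - \frac{323571}{2} = - \frac{323575}{2} \approx -1.6179 \cdot 10^{5}$)
$\left(\left(\frac{m{\left(-20 \right)}}{-197205 - 33282} + \frac{1638478}{-1287252}\right) + n{\left(-659,-1034 \right)}\right) + t = \left(\left(\frac{1059}{-197205 - 33282} + \frac{1638478}{-1287252}\right) - 659\right) - \frac{323575}{2} = \left(\left(\frac{1059}{-197205 - 33282} + 1638478 \left(- \frac{1}{1287252}\right)\right) - 659\right) - \frac{323575}{2} = \left(\left(\frac{1059}{-230487} - \frac{819239}{643626}\right) - 659\right) - \frac{323575}{2} = \left(\left(1059 \left(- \frac{1}{230487}\right) - \frac{819239}{643626}\right) - 659\right) - \frac{323575}{2} = \left(\left(- \frac{353}{76829} - \frac{819239}{643626}\right) - 659\right) - \frac{323575}{2} = \left(- \frac{63168513109}{49449141954} - 659\right) - \frac{323575}{2} = - \frac{32650153060795}{49449141954} - \frac{323575}{2} = - \frac{4016451603471785}{24724570977}$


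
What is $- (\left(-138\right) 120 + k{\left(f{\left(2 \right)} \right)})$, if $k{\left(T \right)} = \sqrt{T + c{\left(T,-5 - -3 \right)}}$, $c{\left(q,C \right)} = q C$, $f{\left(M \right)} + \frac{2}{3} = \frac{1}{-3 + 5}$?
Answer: $16560 - \frac{\sqrt{6}}{6} \approx 16560.0$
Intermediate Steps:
$f{\left(M \right)} = - \frac{1}{6}$ ($f{\left(M \right)} = - \frac{2}{3} + \frac{1}{-3 + 5} = - \frac{2}{3} + \frac{1}{2} = - \frac{1}{6}$)
$c{\left(q,C \right)} = C q$
$k{\left(T \right)} = \sqrt{- T}$ ($k{\left(T \right)} = \sqrt{T + \left(-5 - -3\right) T} = \sqrt{T + \left(-5 + 3\right) T} = \sqrt{T - 2 T} = \sqrt{- T}$)
$- (\left(-138\right) 120 + k{\left(f{\left(2 \right)} \right)}) = - (\left(-138\right) 120 + \sqrt{\left(-1\right) \left(- \frac{1}{6}\right)}) = - (-16560 + \sqrt{\frac{1}{6}}) = - (-16560 + \frac{\sqrt{6}}{6}) = 16560 - \frac{\sqrt{6}}{6}$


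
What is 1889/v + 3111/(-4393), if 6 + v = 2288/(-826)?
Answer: -3438497743/15911446 ≈ -216.10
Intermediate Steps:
v = -3622/413 (v = -6 + 2288/(-826) = -6 + 2288*(-1/826) = -6 - 1144/413 = -3622/413 ≈ -8.7700)
1889/v + 3111/(-4393) = 1889/(-3622/413) + 3111/(-4393) = 1889*(-413/3622) + 3111*(-1/4393) = -780157/3622 - 3111/4393 = -3438497743/15911446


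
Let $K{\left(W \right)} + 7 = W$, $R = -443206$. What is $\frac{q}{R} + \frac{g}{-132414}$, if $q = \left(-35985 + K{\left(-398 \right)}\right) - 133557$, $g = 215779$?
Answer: $- \frac{18282796354}{14671669821} \approx -1.2461$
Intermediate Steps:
$K{\left(W \right)} = -7 + W$
$q = -169947$ ($q = \left(-35985 - 405\right) - 133557 = -36390 - 133557 = -169947$)
$\frac{q}{R} + \frac{g}{-132414} = - \frac{169947}{-443206} + \frac{215779}{-132414} = \left(-169947\right) \left(- \frac{1}{443206}\right) + 215779 \left(- \frac{1}{132414}\right) = \frac{169947}{443206} - \frac{215779}{132414} = - \frac{18282796354}{14671669821}$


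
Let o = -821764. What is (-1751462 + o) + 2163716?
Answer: -409510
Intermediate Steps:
(-1751462 + o) + 2163716 = (-1751462 - 821764) + 2163716 = -2573226 + 2163716 = -409510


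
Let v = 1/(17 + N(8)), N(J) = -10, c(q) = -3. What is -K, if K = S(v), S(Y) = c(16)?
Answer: 3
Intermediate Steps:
v = ⅐ (v = 1/(17 - 10) = 1/7 = ⅐ ≈ 0.14286)
S(Y) = -3
K = -3
-K = -1*(-3) = 3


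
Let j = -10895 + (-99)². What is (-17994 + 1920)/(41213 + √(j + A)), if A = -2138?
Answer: -662457762/1698514601 + 64296*I*√202/1698514601 ≈ -0.39002 + 0.00053801*I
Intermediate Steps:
j = -1094 (j = -10895 + 9801 = -1094)
(-17994 + 1920)/(41213 + √(j + A)) = (-17994 + 1920)/(41213 + √(-1094 - 2138)) = -16074/(41213 + √(-3232)) = -16074/(41213 + 4*I*√202)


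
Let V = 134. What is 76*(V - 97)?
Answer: 2812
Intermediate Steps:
76*(V - 97) = 76*(134 - 97) = 76*37 = 2812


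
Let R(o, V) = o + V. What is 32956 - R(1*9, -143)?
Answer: 33090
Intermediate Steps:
R(o, V) = V + o
32956 - R(1*9, -143) = 32956 - (-143 + 1*9) = 32956 - (-143 + 9) = 32956 - 1*(-134) = 32956 + 134 = 33090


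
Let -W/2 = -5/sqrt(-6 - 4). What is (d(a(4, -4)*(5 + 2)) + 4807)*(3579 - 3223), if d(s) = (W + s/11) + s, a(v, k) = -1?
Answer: 18794308/11 - 356*I*sqrt(10) ≈ 1.7086e+6 - 1125.8*I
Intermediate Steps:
W = -I*sqrt(10) (W = -(-10)/(sqrt(-6 - 4)) = -(-10)/(sqrt(-10)) = -(-10)/(I*sqrt(10)) = -(-10)*(-I*sqrt(10)/10) = -I*sqrt(10) ≈ -3.1623*I)
d(s) = 12*s/11 - I*sqrt(10) (d(s) = (-I*sqrt(10) + s/11) + s = (s/11 - I*sqrt(10)) + s = 12*s/11 - I*sqrt(10))
(d(a(4, -4)*(5 + 2)) + 4807)*(3579 - 3223) = ((12*(-(5 + 2))/11 - I*sqrt(10)) + 4807)*(3579 - 3223) = ((12*(-1*7)/11 - I*sqrt(10)) + 4807)*356 = (((12/11)*(-7) - I*sqrt(10)) + 4807)*356 = ((-84/11 - I*sqrt(10)) + 4807)*356 = (52793/11 - I*sqrt(10))*356 = 18794308/11 - 356*I*sqrt(10)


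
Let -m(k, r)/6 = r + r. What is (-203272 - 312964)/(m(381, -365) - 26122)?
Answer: 36874/1553 ≈ 23.744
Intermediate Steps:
m(k, r) = -12*r (m(k, r) = -6*(r + r) = -12*r)
(-203272 - 312964)/(m(381, -365) - 26122) = (-203272 - 312964)/(-12*(-365) - 26122) = -516236/(4380 - 26122) = -516236/(-21742) = -516236*(-1/21742) = 36874/1553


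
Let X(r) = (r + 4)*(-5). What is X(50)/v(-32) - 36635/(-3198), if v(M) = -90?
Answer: 46229/3198 ≈ 14.456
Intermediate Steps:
X(r) = -20 - 5*r (X(r) = (4 + r)*(-5) = -20 - 5*r)
X(50)/v(-32) - 36635/(-3198) = (-20 - 5*50)/(-90) - 36635/(-3198) = (-20 - 250)*(-1/90) - 36635*(-1/3198) = -270*(-1/90) + 36635/3198 = 3 + 36635/3198 = 46229/3198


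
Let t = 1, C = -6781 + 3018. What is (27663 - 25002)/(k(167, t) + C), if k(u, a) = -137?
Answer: -887/1300 ≈ -0.68231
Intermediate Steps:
C = -3763
(27663 - 25002)/(k(167, t) + C) = (27663 - 25002)/(-137 - 3763) = 2661/(-3900) = 2661*(-1/3900) = -887/1300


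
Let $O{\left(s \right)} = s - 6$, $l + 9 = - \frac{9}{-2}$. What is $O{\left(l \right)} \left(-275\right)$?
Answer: $\frac{5775}{2} \approx 2887.5$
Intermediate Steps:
$l = - \frac{9}{2}$ ($l = -9 - \frac{9}{-2} = -9 - - \frac{9}{2} = -9 + \frac{9}{2} = - \frac{9}{2} \approx -4.5$)
$O{\left(s \right)} = -6 + s$
$O{\left(l \right)} \left(-275\right) = \left(-6 - \frac{9}{2}\right) \left(-275\right) = \left(- \frac{21}{2}\right) \left(-275\right) = \frac{5775}{2}$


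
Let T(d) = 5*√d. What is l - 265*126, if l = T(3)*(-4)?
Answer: -33390 - 20*√3 ≈ -33425.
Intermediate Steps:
l = -20*√3 (l = (5*√3)*(-4) = -20*√3 ≈ -34.641)
l - 265*126 = -20*√3 - 265*126 = -20*√3 - 33390 = -33390 - 20*√3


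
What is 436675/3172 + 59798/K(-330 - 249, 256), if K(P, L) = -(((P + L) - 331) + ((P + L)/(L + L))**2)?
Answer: 124542233223589/543483650684 ≈ 229.16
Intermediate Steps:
K(P, L) = 331 - L - P - (L + P)**2/(4*L**2) (K(P, L) = -(((L + P) - 331) + ((L + P)/((2*L)))**2) = -((-331 + L + P) + ((L + P)*(1/(2*L)))**2) = -((-331 + L + P) + ((L + P)/(2*L))**2) = -((-331 + L + P) + (L + P)**2/(4*L**2)) = -(-331 + L + P + (L + P)**2/(4*L**2)) = 331 - L - P - (L + P)**2/(4*L**2))
436675/3172 + 59798/K(-330 - 249, 256) = 436675/3172 + 59798/(331 - 1*256 - (-330 - 249) - 1/4*(256 + (-330 - 249))**2/256**2) = 436675*(1/3172) + 59798/(331 - 256 - 1*(-579) - 1/4*1/65536*(256 - 579)**2) = 436675/3172 + 59798/(331 - 256 + 579 - 1/4*1/65536*(-323)**2) = 436675/3172 + 59798/(331 - 256 + 579 - 1/4*1/65536*104329) = 436675/3172 + 59798/(331 - 256 + 579 - 104329/262144) = 436675/3172 + 59798/(171337847/262144) = 436675/3172 + 59798*(262144/171337847) = 436675/3172 + 15675686912/171337847 = 124542233223589/543483650684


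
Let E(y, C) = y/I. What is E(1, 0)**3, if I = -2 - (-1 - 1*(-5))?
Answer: -1/216 ≈ -0.0046296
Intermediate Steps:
I = -6 (I = -2 - (-1 + 5) = -2 - 1*4 = -2 - 4 = -6)
E(y, C) = -y/6 (E(y, C) = y/(-6) = y*(-1/6) = -y/6)
E(1, 0)**3 = (-1/6*1)**3 = (-1/6)**3 = -1/216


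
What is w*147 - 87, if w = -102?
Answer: -15081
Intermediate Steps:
w*147 - 87 = -102*147 - 87 = -14994 - 87 = -15081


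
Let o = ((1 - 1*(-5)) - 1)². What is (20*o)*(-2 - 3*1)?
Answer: -2500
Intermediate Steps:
o = 25 (o = ((1 + 5) - 1)² = (6 - 1)² = 5² = 25)
(20*o)*(-2 - 3*1) = (20*25)*(-2 - 3*1) = 500*(-2 - 3) = 500*(-5) = -2500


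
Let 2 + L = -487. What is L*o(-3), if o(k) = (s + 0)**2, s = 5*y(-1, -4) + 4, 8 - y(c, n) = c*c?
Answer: -743769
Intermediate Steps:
y(c, n) = 8 - c**2 (y(c, n) = 8 - c*c = 8 - c**2)
L = -489 (L = -2 - 487 = -489)
s = 39 (s = 5*(8 - 1*(-1)**2) + 4 = 5*(8 - 1*1) + 4 = 5*(8 - 1) + 4 = 5*7 + 4 = 35 + 4 = 39)
o(k) = 1521 (o(k) = (39 + 0)**2 = 39**2 = 1521)
L*o(-3) = -489*1521 = -743769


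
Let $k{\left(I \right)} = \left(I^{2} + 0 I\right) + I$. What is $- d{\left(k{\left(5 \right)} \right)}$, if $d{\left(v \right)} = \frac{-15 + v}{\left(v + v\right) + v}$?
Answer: $- \frac{1}{6} \approx -0.16667$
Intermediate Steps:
$k{\left(I \right)} = I + I^{2}$ ($k{\left(I \right)} = \left(I^{2} + 0\right) + I = I^{2} + I = I + I^{2}$)
$d{\left(v \right)} = \frac{-15 + v}{3 v}$ ($d{\left(v \right)} = \frac{-15 + v}{2 v + v} = \frac{-15 + v}{3 v}$)
$- d{\left(k{\left(5 \right)} \right)} = - \frac{-15 + 5 \left(1 + 5\right)}{3 \cdot 5 \left(1 + 5\right)} = - \frac{-15 + 5 \cdot 6}{3 \cdot 5 \cdot 6} = - \frac{-15 + 30}{3 \cdot 30} = - \frac{15}{3 \cdot 30} = \left(-1\right) \frac{1}{6} = - \frac{1}{6}$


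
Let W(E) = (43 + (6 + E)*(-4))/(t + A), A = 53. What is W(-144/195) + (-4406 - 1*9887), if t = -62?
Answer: -8362832/585 ≈ -14295.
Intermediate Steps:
W(E) = -19/9 + 4*E/9 (W(E) = (43 + (6 + E)*(-4))/(-62 + 53) = (43 + (-24 - 4*E))/(-9) = (19 - 4*E)*(-1/9) = -19/9 + 4*E/9)
W(-144/195) + (-4406 - 1*9887) = (-19/9 + 4*(-144/195)/9) + (-4406 - 1*9887) = (-19/9 + 4*(-144*1/195)/9) + (-4406 - 9887) = (-19/9 + (4/9)*(-48/65)) - 14293 = (-19/9 - 64/195) - 14293 = -1427/585 - 14293 = -8362832/585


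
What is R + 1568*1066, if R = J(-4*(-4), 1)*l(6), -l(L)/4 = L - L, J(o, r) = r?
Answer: 1671488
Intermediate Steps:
l(L) = 0 (l(L) = -4*(L - L) = -4*0 = 0)
R = 0 (R = 1*0 = 0)
R + 1568*1066 = 0 + 1568*1066 = 0 + 1671488 = 1671488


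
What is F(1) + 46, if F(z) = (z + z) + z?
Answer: 49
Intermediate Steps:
F(z) = 3*z (F(z) = 2*z + z = 3*z)
F(1) + 46 = 3*1 + 46 = 3 + 46 = 49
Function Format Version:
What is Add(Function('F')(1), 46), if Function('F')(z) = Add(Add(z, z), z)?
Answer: 49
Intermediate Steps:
Function('F')(z) = Mul(3, z) (Function('F')(z) = Add(Mul(2, z), z) = Mul(3, z))
Add(Function('F')(1), 46) = Add(Mul(3, 1), 46) = Add(3, 46) = 49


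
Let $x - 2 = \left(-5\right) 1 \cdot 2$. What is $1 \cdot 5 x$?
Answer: $-40$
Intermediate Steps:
$x = -8$ ($x = 2 + \left(-5\right) 1 \cdot 2 = 2 - 10 = -8$)
$1 \cdot 5 x = 1 \cdot 5 \left(-8\right) = 5 \left(-8\right) = -40$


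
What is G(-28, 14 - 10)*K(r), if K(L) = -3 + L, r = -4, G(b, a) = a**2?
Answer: -112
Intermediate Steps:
G(-28, 14 - 10)*K(r) = (14 - 10)**2*(-3 - 4) = 4**2*(-7) = 16*(-7) = -112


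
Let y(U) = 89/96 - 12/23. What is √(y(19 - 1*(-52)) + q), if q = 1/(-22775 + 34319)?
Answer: √3175722654/88504 ≈ 0.63673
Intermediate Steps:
y(U) = 895/2208 (y(U) = 89*(1/96) - 12*1/23 = 89/96 - 12/23 = 895/2208)
q = 1/11544 ≈ 8.6625e-5
√(y(19 - 1*(-52)) + q) = √(895/2208 + 1/11544) = √(143529/354016) = √3175722654/88504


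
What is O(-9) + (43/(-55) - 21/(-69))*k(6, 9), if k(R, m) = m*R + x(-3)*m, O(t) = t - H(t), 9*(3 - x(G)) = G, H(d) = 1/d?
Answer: -557824/11385 ≈ -48.996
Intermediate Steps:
x(G) = 3 - G/9
O(t) = t - 1/t
k(R, m) = 10*m/3 + R*m (k(R, m) = m*R + (3 - 1/9*(-3))*m = R*m + (3 + 1/3)*m = R*m + 10*m/3 = 10*m/3 + R*m)
O(-9) + (43/(-55) - 21/(-69))*k(6, 9) = (-9 - 1/(-9)) + (43/(-55) - 21/(-69))*((1/3)*9*(10 + 3*6)) = (-9 - 1*(-1/9)) + (43*(-1/55) - 21*(-1/69))*((1/3)*9*(10 + 18)) = (-9 + 1/9) + (-43/55 + 7/23)*((1/3)*9*28) = -80/9 - 604/1265*84 = -80/9 - 50736/1265 = -557824/11385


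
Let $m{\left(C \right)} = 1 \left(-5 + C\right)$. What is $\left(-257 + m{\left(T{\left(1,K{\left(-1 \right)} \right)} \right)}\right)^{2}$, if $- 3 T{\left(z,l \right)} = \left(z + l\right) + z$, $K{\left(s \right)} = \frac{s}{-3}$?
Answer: $\frac{5593225}{81} \approx 69052.0$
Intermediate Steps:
$K{\left(s \right)} = - \frac{s}{3}$ ($K{\left(s \right)} = s \left(- \frac{1}{3}\right) = - \frac{s}{3}$)
$T{\left(z,l \right)} = - \frac{2 z}{3} - \frac{l}{3}$ ($T{\left(z,l \right)} = - \frac{\left(z + l\right) + z}{3} = - \frac{\left(l + z\right) + z}{3} = - \frac{l + 2 z}{3} = - \frac{2 z}{3} - \frac{l}{3}$)
$m{\left(C \right)} = -5 + C$
$\left(-257 + m{\left(T{\left(1,K{\left(-1 \right)} \right)} \right)}\right)^{2} = \left(-257 - \left(\frac{17}{3} + \frac{1}{3} \left(- \frac{1}{3}\right) \left(-1\right)\right)\right)^{2} = \left(-257 - \frac{52}{9}\right)^{2} = \left(- \frac{2365}{9}\right)^{2} = \frac{5593225}{81}$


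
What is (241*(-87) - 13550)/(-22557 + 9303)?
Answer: 34517/13254 ≈ 2.6043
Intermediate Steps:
(241*(-87) - 13550)/(-22557 + 9303) = (-20967 - 13550)/(-13254) = -34517*(-1/13254) = 34517/13254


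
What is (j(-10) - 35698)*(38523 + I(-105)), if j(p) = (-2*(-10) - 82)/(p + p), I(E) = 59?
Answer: -6885903159/5 ≈ -1.3772e+9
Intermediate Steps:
j(p) = -31/p (j(p) = (20 - 82)/((2*p)) = -31/p)
(j(-10) - 35698)*(38523 + I(-105)) = (-31/(-10) - 35698)*(38523 + 59) = (-31*(-⅒) - 35698)*38582 = (31/10 - 35698)*38582 = -356949/10*38582 = -6885903159/5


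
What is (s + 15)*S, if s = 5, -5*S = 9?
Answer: -36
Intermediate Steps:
S = -9/5 (S = -⅕*9 = -9/5 ≈ -1.8000)
(s + 15)*S = (5 + 15)*(-9/5) = 20*(-9/5) = -36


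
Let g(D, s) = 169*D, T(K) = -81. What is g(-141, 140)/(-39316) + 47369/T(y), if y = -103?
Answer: -1860429455/3184596 ≈ -584.20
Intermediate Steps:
g(-141, 140)/(-39316) + 47369/T(y) = (169*(-141))/(-39316) + 47369/(-81) = -23829*(-1/39316) + 47369*(-1/81) = 23829/39316 - 47369/81 = -1860429455/3184596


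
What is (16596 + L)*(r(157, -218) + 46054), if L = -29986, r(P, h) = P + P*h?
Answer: -160479150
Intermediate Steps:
(16596 + L)*(r(157, -218) + 46054) = (16596 - 29986)*(157*(1 - 218) + 46054) = -13390*(157*(-217) + 46054) = -13390*(-34069 + 46054) = -13390*11985 = -160479150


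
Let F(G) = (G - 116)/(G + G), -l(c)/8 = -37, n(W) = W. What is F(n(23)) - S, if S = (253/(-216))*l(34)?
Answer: 428095/1242 ≈ 344.68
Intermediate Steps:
l(c) = 296 (l(c) = -8*(-37) = 296)
F(G) = (-116 + G)/(2*G) (F(G) = (-116 + G)/((2*G)) = (-116 + G)*(1/(2*G)) = (-116 + G)/(2*G))
S = -9361/27 (S = (253/(-216))*296 = (253*(-1/216))*296 = -253/216*296 = -9361/27 ≈ -346.70)
F(n(23)) - S = (½)*(-116 + 23)/23 - 1*(-9361/27) = (½)*(1/23)*(-93) + 9361/27 = -93/46 + 9361/27 = 428095/1242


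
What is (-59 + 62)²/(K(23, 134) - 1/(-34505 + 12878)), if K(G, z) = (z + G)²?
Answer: 194643/533083924 ≈ 0.00036513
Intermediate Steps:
K(G, z) = (G + z)²
(-59 + 62)²/(K(23, 134) - 1/(-34505 + 12878)) = (-59 + 62)²/((23 + 134)² - 1/(-34505 + 12878)) = 3²/(157² - 1/(-21627)) = 9/(24649 - 1*(-1/21627)) = 9/(24649 + 1/21627) = 9/(533083924/21627) = 9*(21627/533083924) = 194643/533083924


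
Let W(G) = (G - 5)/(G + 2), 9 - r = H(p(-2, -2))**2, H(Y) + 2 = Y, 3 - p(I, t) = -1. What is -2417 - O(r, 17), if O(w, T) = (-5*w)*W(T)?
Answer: -45623/19 ≈ -2401.2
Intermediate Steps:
p(I, t) = 4 (p(I, t) = 3 - 1*(-1) = 3 + 1 = 4)
H(Y) = -2 + Y
r = 5 (r = 9 - (-2 + 4)**2 = 9 - 1*2**2 = 9 - 1*4 = 9 - 4 = 5)
W(G) = (-5 + G)/(2 + G)
O(w, T) = -5*w*(-5 + T)/(2 + T) (O(w, T) = (-5*w)*((-5 + T)/(2 + T)) = -5*w*(-5 + T)/(2 + T))
-2417 - O(r, 17) = -2417 - 5*5*(5 - 1*17)/(2 + 17) = -2417 - 5*5*(5 - 17)/19 = -2417 - 5*5*(-12)/19 = -2417 - 1*(-300/19) = -2417 + 300/19 = -45623/19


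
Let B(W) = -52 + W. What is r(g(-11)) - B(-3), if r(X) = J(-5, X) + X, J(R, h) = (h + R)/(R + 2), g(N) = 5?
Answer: 60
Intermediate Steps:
J(R, h) = (R + h)/(2 + R)
r(X) = 5/3 + 2*X/3 (r(X) = (-5 + X)/(2 - 5) + X = (-5 + X)/(-3) + X = -(-5 + X)/3 + X = (5/3 - X/3) + X = 5/3 + 2*X/3)
r(g(-11)) - B(-3) = (5/3 + (⅔)*5) - (-52 - 3) = (5/3 + 10/3) - 1*(-55) = 5 + 55 = 60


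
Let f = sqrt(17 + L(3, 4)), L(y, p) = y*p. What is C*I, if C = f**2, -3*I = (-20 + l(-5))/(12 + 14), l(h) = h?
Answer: 725/78 ≈ 9.2949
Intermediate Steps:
L(y, p) = p*y
f = sqrt(29) (f = sqrt(17 + 4*3) = sqrt(17 + 12) = sqrt(29) ≈ 5.3852)
I = 25/78 (I = -(-20 - 5)/(3*(12 + 14)) = -(-25)/(3*26) = -1/3*(-25/26) = 25/78 ≈ 0.32051)
C = 29 (C = (sqrt(29))**2 = 29)
C*I = 29*(25/78) = 725/78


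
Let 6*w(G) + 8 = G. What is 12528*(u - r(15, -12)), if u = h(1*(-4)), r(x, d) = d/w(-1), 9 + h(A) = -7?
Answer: -300672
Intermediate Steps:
h(A) = -16 (h(A) = -9 - 7 = -16)
w(G) = -4/3 + G/6
r(x, d) = -2*d/3 (r(x, d) = d/(-4/3 + (⅙)*(-1)) = d/(-4/3 - ⅙) = d/(-3/2) = d*(-⅔) = -2*d/3)
u = -16
12528*(u - r(15, -12)) = 12528*(-16 - (-2)*(-12)/3) = 12528*(-16 - 1*8) = 12528*(-16 - 8) = 12528*(-24) = -300672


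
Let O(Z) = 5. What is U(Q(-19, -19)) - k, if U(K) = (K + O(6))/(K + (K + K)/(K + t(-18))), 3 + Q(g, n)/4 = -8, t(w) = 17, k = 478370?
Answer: -526205947/1100 ≈ -4.7837e+5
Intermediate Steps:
Q(g, n) = -44 (Q(g, n) = -12 + 4*(-8) = -12 - 32 = -44)
U(K) = (5 + K)/(K + 2*K/(17 + K)) (U(K) = (K + 5)/(K + (K + K)/(K + 17)) = (5 + K)/(K + (2*K)/(17 + K)) = (5 + K)/(K + 2*K/(17 + K)))
U(Q(-19, -19)) - k = (85 + (-44)**2 + 22*(-44))/((-44)*(19 - 44)) - 1*478370 = -1/44*(85 + 1936 - 968)/(-25) - 478370 = -1/44*(-1/25)*1053 - 478370 = 1053/1100 - 478370 = -526205947/1100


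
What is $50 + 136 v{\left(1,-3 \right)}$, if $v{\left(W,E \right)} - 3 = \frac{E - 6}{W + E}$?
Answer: $1070$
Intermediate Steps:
$v{\left(W,E \right)} = 3 + \frac{-6 + E}{E + W}$ ($v{\left(W,E \right)} = 3 + \frac{E - 6}{W + E} = 3 + \frac{-6 + E}{E + W}$)
$50 + 136 v{\left(1,-3 \right)} = 50 + 136 \frac{-6 + 3 \cdot 1 + 4 \left(-3\right)}{-3 + 1} = 50 + 136 \frac{-6 + 3 - 12}{-2} = 50 + 136 \left(\left(- \frac{1}{2}\right) \left(-15\right)\right) = 50 + 136 \cdot \frac{15}{2} = 50 + 1020 = 1070$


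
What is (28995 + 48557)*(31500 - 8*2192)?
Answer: 1082936128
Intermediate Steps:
(28995 + 48557)*(31500 - 8*2192) = 77552*(31500 - 17536) = 77552*13964 = 1082936128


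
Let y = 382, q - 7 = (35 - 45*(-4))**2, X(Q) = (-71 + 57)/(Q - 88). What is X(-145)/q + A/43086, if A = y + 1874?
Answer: 2025196795/38677067068 ≈ 0.052362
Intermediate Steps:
X(Q) = -14/(-88 + Q)
q = 46232 (q = 7 + (35 - 45*(-4))**2 = 7 + (35 + 180)**2 = 7 + 215**2 = 7 + 46225 = 46232)
A = 2256 (A = 382 + 1874 = 2256)
X(-145)/q + A/43086 = -14/(-88 - 145)/46232 + 2256/43086 = -14/(-233)*(1/46232) + 2256*(1/43086) = -14*(-1/233)*(1/46232) + 376/7181 = (14/233)*(1/46232) + 376/7181 = 7/5386028 + 376/7181 = 2025196795/38677067068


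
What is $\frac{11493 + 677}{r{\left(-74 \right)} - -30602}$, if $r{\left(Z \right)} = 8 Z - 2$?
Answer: $\frac{6085}{15004} \approx 0.40556$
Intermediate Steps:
$r{\left(Z \right)} = -2 + 8 Z$
$\frac{11493 + 677}{r{\left(-74 \right)} - -30602} = \frac{11493 + 677}{\left(-2 + 8 \left(-74\right)\right) - -30602} = \frac{12170}{\left(-2 - 592\right) + 30602} = \frac{12170}{-594 + 30602} = \frac{12170}{30008} = 12170 \cdot \frac{1}{30008} = \frac{6085}{15004}$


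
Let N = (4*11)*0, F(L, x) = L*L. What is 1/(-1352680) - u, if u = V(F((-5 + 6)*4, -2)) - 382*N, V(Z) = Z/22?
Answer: -10821451/14879480 ≈ -0.72727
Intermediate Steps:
F(L, x) = L²
N = 0 (N = 44*0 = 0)
V(Z) = Z/22 (V(Z) = Z*(1/22) = Z/22)
u = 8/11 (u = ((-5 + 6)*4)²/22 - 382*0 = (1*4)²/22 + 0 = (1/22)*4² + 0 = (1/22)*16 + 0 = 8/11 + 0 = 8/11 ≈ 0.72727)
1/(-1352680) - u = 1/(-1352680) - 1*8/11 = -1/1352680 - 8/11 = -10821451/14879480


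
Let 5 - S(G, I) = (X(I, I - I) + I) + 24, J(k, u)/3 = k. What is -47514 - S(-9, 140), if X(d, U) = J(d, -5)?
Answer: -46935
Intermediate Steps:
J(k, u) = 3*k
X(d, U) = 3*d
S(G, I) = -19 - 4*I (S(G, I) = 5 - ((3*I + I) + 24) = 5 - (4*I + 24) = 5 - (24 + 4*I) = 5 + (-24 - 4*I) = -19 - 4*I)
-47514 - S(-9, 140) = -47514 - (-19 - 4*140) = -47514 - (-19 - 560) = -47514 - 1*(-579) = -47514 + 579 = -46935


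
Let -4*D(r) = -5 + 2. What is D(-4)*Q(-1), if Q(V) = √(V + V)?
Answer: 3*I*√2/4 ≈ 1.0607*I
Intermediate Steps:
D(r) = ¾ (D(r) = -(-5 + 2)/4 = -¼*(-3) = ¾)
Q(V) = √2*√V (Q(V) = √(2*V) = √2*√V)
D(-4)*Q(-1) = 3*(√2*√(-1))/4 = 3*(√2*I)/4 = 3*(I*√2)/4 = 3*I*√2/4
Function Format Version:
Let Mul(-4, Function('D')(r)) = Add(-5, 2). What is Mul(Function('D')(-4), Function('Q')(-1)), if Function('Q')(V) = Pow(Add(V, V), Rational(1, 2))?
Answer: Mul(Rational(3, 4), I, Pow(2, Rational(1, 2))) ≈ Mul(1.0607, I)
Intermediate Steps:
Function('D')(r) = Rational(3, 4) (Function('D')(r) = Mul(Rational(-1, 4), Add(-5, 2)) = Mul(Rational(-1, 4), -3) = Rational(3, 4))
Function('Q')(V) = Mul(Pow(2, Rational(1, 2)), Pow(V, Rational(1, 2))) (Function('Q')(V) = Pow(Mul(2, V), Rational(1, 2)) = Mul(Pow(2, Rational(1, 2)), Pow(V, Rational(1, 2))))
Mul(Function('D')(-4), Function('Q')(-1)) = Mul(Rational(3, 4), Mul(Pow(2, Rational(1, 2)), Pow(-1, Rational(1, 2)))) = Mul(Rational(3, 4), Mul(Pow(2, Rational(1, 2)), I)) = Mul(Rational(3, 4), Mul(I, Pow(2, Rational(1, 2)))) = Mul(Rational(3, 4), I, Pow(2, Rational(1, 2)))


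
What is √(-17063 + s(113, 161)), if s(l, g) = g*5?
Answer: I*√16258 ≈ 127.51*I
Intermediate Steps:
s(l, g) = 5*g
√(-17063 + s(113, 161)) = √(-17063 + 5*161) = √(-17063 + 805) = √(-16258) = I*√16258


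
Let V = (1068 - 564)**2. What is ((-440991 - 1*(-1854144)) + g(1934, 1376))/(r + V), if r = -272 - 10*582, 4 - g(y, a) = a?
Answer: 1411781/247924 ≈ 5.6944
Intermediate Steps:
g(y, a) = 4 - a
V = 254016 (V = 504**2 = 254016)
r = -6092 (r = -272 - 5820 = -6092)
((-440991 - 1*(-1854144)) + g(1934, 1376))/(r + V) = ((-440991 - 1*(-1854144)) + (4 - 1*1376))/(-6092 + 254016) = ((-440991 + 1854144) + (4 - 1376))/247924 = (1413153 - 1372)*(1/247924) = 1411781*(1/247924) = 1411781/247924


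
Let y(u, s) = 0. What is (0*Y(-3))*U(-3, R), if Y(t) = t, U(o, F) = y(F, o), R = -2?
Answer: 0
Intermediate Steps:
U(o, F) = 0
(0*Y(-3))*U(-3, R) = (0*(-3))*0 = 0*0 = 0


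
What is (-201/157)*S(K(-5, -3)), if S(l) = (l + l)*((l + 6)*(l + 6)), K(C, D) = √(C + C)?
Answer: 48240/157 - 10452*I*√10/157 ≈ 307.26 - 210.52*I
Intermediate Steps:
K(C, D) = √2*√C (K(C, D) = √(2*C) = √2*√C)
S(l) = 2*l*(6 + l)² (S(l) = (2*l)*((6 + l)*(6 + l)) = (2*l)*(6 + l)² = 2*l*(6 + l)²)
(-201/157)*S(K(-5, -3)) = (-201/157)*(2*(√2*√(-5))*(6 + √2*√(-5))²) = (-201*1/157)*(2*(√2*(I*√5))*(6 + √2*(I*√5))²) = -402*I*√10*(6 + I*√10)²/157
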